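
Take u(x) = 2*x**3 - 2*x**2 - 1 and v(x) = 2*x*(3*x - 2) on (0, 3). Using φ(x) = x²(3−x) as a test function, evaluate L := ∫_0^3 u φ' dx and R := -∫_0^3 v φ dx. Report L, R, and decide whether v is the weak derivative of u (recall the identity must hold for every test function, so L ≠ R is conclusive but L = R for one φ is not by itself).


LHS = -486/5, RHS = -486/5. Yes, v = u' weakly.

u(x) = 2*x**3 - 2*x**2 - 1, classical derivative u'(x) = 6*x**2 - 4*x.
φ(x) = x²(3−x), so φ'(x) = 3*x*(2 - x).
Note φ(0) = φ(3) = 0, so the boundary term u·φ vanishes.
LHS = ∫_0^3 u(x) φ'(x) dx = ∫_0^3 (-6*x^5 + 18*x^4 - 12*x^3 + 3*x^2 - 6*x) dx. Term by term:
  ∫_0^3 -6*x^5 dx = -729;  ∫_0^3 18*x^4 dx = 4374/5;  ∫_0^3 -12*x^3 dx = -243;
  ∫_0^3 3*x^2 dx = 27;  ∫_0^3 -6*x dx = -27.
Sum: -729 + 4374/5 − 243 + 27 − 27 = -486/5.
So LHS = -486/5.
∫_0^3 v(x) φ(x) dx = ∫_0^3 (-6*x^5 + 22*x^4 - 12*x^3) dx. Term by term:
  ∫_0^3 -6*x^5 dx = -729;  ∫_0^3 22*x^4 dx = 5346/5;  ∫_0^3 -12*x^3 dx = -243.
Sum: -729 + 5346/5 − 243 = 486/5.
So RHS = -∫_0^3 v(x) φ(x) dx = -486/5.
LHS = RHS, so the identity holds for this test φ.
Moreover u is smooth here and v(x) = u'(x) = 6*x**2 - 4*x pointwise, so the identity holds for every test function. Hence v is the weak derivative of u.


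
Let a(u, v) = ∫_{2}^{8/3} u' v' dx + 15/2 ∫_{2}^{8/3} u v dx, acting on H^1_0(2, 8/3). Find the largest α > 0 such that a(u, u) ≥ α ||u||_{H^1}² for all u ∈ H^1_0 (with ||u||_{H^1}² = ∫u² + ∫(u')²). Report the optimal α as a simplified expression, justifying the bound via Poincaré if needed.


α = 1

Coercivity of a(·,·) on H^1_0(2, 8/3) means a(u, u) ≥ α ||u||_{H^1}² for every u ∈ H^1_0.
The interval has length L = 2/3, and Poincaré/coercivity depend only on L. Here a(u, u) = ∫(u')² + (15/2)·∫u².
Here c = 15/2 ≥ 1, so a(u,u) = ∫(u')² + c∫u² ≥ ∫(u')² + ∫u² = ||u||_{H^1}², i.e. α = 1 works. No larger α is possible: a(u,u) ≥ α||u||_{H^1}² means (1−α)∫(u')² ≥ (α−c)∫u², and for the modes u_n = sin(nπ(x−x₀)/L) (x₀ the left endpoint) one has ∫u_n²/∫(u_n')² = (L/(nπ))² → 0, so a(u_n,u_n)/||u_n||_{H^1}² → 1. Hence the optimal constant is α = 1.
Therefore α = 1.


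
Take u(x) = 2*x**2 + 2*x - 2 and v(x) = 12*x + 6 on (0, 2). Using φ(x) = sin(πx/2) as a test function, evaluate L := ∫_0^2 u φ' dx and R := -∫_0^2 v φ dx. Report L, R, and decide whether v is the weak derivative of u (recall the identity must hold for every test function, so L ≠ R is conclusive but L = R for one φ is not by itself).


LHS = -24/π, RHS = -72/π. No, v is not the weak derivative of u.

u(x) = 2*x**2 + 2*x - 2, classical derivative u'(x) = 4*x + 2.
φ(x) = sin(πx/2), so φ'(x) = π*cos(π*x/2)/2.
Note φ(0) = φ(2) = 0, so the boundary term u·φ vanishes.
LHS = ∫_0^2 u(x) φ'(x) dx = ∫_0^2 (π*x^2*cos(π*x/2) + π*x*cos(π*x/2) - π*cos(π*x/2)) dx. Term by term:
  ∫_0^2 -π*cos(π*x/2) dx = 0;  ∫_0^2 π*x*cos(π*x/2) dx = -8/π;  ∫_0^2 π*x^2*cos(π*x/2) dx = -16/π.
Sum: 0 − 8/π − 16/π = -24/π.
So LHS = -24/π.
∫_0^2 v(x) φ(x) dx = ∫_0^2 (12*x*sin(π*x/2) + 6*sin(π*x/2)) dx. Term by term:
  ∫_0^2 6*sin(π*x/2) dx = 24/π;  ∫_0^2 12*x*sin(π*x/2) dx = 48/π.
Sum: 24/π + 48/π = 72/π.
So RHS = -∫_0^2 v(x) φ(x) dx = -72/π.
LHS − RHS = 48/π ≠ 0, so the identity fails.
(For a valid weak derivative the identity must hold for EVERY test function, in particular this one. The failure shows v is NOT the weak derivative of u.)
Correct weak derivative would be u'(x) = 4*x + 2.


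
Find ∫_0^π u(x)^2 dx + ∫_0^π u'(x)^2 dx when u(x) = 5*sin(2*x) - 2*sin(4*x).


||u||_{H^1(0,π)}^2 = 193*π/2

u'(x) = 10*cos(2*x) - 8*cos(4*x).
Expand u² and (u')² and integrate term by term on (0, π), using: for integers n ≥ 1, ∫_0^π sin²(nx) dx = ∫_0^π cos²(nx) dx = π/2; for n ≠ n', ∫_0^π sin(nx)sin(n'x) dx = ∫_0^π cos(nx)cos(n'x) dx = 0; and by product-to-sum, ∫_0^π sin(nx)cos(n'x) dx = ½∫_0^π [sin((n+n')x) + sin((n−n')x)] dx, which is 0 when n+n' is even and 2n/(n²−n'²) when n+n' is odd (it need not vanish on (0, π)).
  u² squared terms: (-2)²·∫sin(4x)² dx = 4·π/2 = 2*π;  (5)²·∫sin(2x)² dx = 25·π/2 = 25*π/2.
  u² cross terms: 2·(-2)·(5)·∫sin(4x)·sin(2x) dx = -20·(0) = 0.
  So ∫_0^π u² dx = 2*π + 25*π/2 + 0 = 29*π/2.
  (u')² squared terms: (-8)²·∫cos(4x)² dx = 64·π/2 = 32*π;  (10)²·∫cos(2x)² dx = 100·π/2 = 50*π.
  (u')² cross terms: 2·(-8)·(10)·∫cos(4x)·cos(2x) dx = -160·(0) = 0.
  So ∫_0^π (u')² dx = 32*π + 50*π + 0 = 82*π.
||u||_{H^1}^2 = (29*π/2) + (82*π) = 193*π/2.


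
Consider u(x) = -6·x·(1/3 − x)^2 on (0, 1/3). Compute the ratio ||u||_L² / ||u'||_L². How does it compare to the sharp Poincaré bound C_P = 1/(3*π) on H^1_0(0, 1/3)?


||u||_L² / ||u'||_L² = sqrt(14)/42 < C_P = 1/(3*π).

u(x) = -6·x·(1/3 − x)^2, so u'(x) = 2*(1 - 9*x)*(x - 1/3).
u(x) = -6·x·(1/3 − x)^2 vanishes at x = 0 and x = 1/3, so u ∈ H^1_0(0, 1/3). Differentiate via the product rule and integrate the resulting polynomials term by term.
  ∫_0^1/3 u² dx = ∫_0^1/3 (36*x^6 - 48*x^5 + 24*x^4 - 16*x^3/3 + 4*x^2/9) dx. Term by term:
    ∫_0^1/3 36*x^6 dx = 4/1701;  ∫_0^1/3 -48*x^5 dx = -8/729;  ∫_0^1/3 24*x^4 dx = 8/405;
    ∫_0^1/3 -16*x^3/3 dx = -4/243;  ∫_0^1/3 4*x^2/9 dx = 4/729.
  Sum: 4/1701 − 8/729 + 8/405 − 4/243 + 4/729 = 4/25515.
  ∫_0^1/3 (u')² dx = ∫_0^1/3 (324*x^4 - 288*x^3 + 88*x^2 - 32*x/3 + 4/9) dx. Term by term:
    ∫_0^1/3 324*x^4 dx = 4/15;  ∫_0^1/3 -288*x^3 dx = -8/9;  ∫_0^1/3 88*x^2 dx = 88/81;
    ∫_0^1/3 -32*x/3 dx = -16/27;  ∫_0^1/3 4/9 dx = 4/27.
  Sum: 4/15 − 8/9 + 88/81 − 16/27 + 4/27 = 8/405.
∫_0^1/3 u² dx = 4/25515, so ||u||_L² = 2*sqrt(35)/945.
∫_0^1/3 (u')² dx = 8/405, so ||u'||_L² = 2*sqrt(10)/45.
Ratio ||u||_L² / ||u'||_L² = sqrt(14)/42.
Sharp Poincaré constant on H^1_0(0, 1/3) is C_P = L/π = 1/(3*π), achieved by sin(3*π·x).
A polynomial bump cannot attain the sharp Poincaré constant (only the first sine eigenfunction does), so the ratio is strictly less than C_P, consistent with ||u||_L² ≤ C_P ||u'||_L².


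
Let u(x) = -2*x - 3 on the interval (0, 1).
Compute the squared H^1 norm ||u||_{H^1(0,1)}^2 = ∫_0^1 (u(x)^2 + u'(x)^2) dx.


||u||_{H^1}^2 = 61/3

The H^1 norm (squared) on an interval (0, L) is
  ||u||_{H^1}^2 = ∫_0^L u(x)^2 dx + ∫_0^L u'(x)^2 dx.
Compute u'(x) = -2.
Then u(x)^2 = 4*x**2 + 12*x + 9 and u'(x)^2 = 4.
Integrate each monomial from 0 to 1 using ∫_0^1 c·x^n dx = c·1^(n+1)/(n+1):
  ∫_0^1 u(x)^2 dx = ∫_0^1 (4*x^2 + 12*x + 9) dx. Term by term:
    ∫_0^1 4*x^2 dx = 4/3;  ∫_0^1 12*x dx = 6;  ∫_0^1 9 dx = 9.
  Sum: 4/3 + 6 + 9 = 49/3.
  ∫_0^1 u'(x)^2 dx = ∫_0^1 (4) dx. Term by term:
    ∫_0^1 4 dx = 4.
Adding: ||u||_{H^1}^2 = 49/3 + 4 = 61/3.


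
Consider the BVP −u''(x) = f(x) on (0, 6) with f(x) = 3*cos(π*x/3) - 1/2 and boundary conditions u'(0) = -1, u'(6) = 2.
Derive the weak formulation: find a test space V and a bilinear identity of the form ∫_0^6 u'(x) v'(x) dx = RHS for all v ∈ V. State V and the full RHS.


V = H^1(0, 6) (v unrestricted at boundary; u is determined up to an additive constant); weak form: ∫_0^6 u'v' dx = ∫_0^6 (3*cos(π*x/3) - 1/2) v dx + 2·v(6) + v(0) for all v ∈ V.

Multiply both sides by a test function v and integrate from 0 to 6:
  ∫_0^6 −u''(x) v(x) dx = ∫_0^6 f(x) v(x) dx.
Integrate the LHS by parts once:
  ∫_0^6 −u'' v dx = −[u'(x) v(x)]_0^6 + ∫_0^6 u'(x) v'(x) dx.
Thus ∫_0^6 u'(x) v'(x) dx = ∫_0^6 f(x) v(x) dx + [u'(x) v(x)]_0^6.
Choose V so that boundary terms are either known or forced to vanish.
u has inhomogeneous Neumann u'(0) = -1, u'(6) = 2. [u' v]_0^6 = (2)·v(6) − (-1)·v(0) = 2·v(6) + v(0). Take V = H^1(0, 6); boundary term becomes part of RHS.
Weak formulation: find u (satisfying any essential BC) such that ∫_0^6 u'(x) v'(x) dx = ∫_0^6 f v dx + 2·v(6) + v(0) for all v ∈ V (Neumann data are natural BCs: they enter the RHS as boundary terms).
Substituting f(x) = 3*cos(π*x/3) - 1/2, the right-hand side is ∫_0^6 (3*cos(π*x/3) - 1/2) v dx + 2·v(6) + v(0).
Compatibility check (pure Neumann): taking v ≡ 1 ∈ V gives 0 = ∫_0^6 f dx + (2) − (-1), i.e. ∫_0^6 f dx must equal u'(0) − u'(6) = -3. Indeed ∫_0^6 (3*cos(π*x/3) - 1/2) dx = -3, so the data are compatible. The solution is then unique only up to an additive constant (fix it e.g. by requiring ∫_0^6 u dx = 0).


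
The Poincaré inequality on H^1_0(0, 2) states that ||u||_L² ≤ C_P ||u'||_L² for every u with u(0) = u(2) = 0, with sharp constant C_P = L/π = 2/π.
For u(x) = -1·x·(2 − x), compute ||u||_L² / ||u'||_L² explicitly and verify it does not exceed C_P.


||u||_L² / ||u'||_L² = sqrt(10)/5 < C_P = 2/π.

u(x) = -1·x·(2 − x), so u'(x) = 2*x - 2.
u(x) = -1·x·(2 − x) vanishes at x = 0 and x = 2, so u ∈ H^1_0(0, 2). Differentiate via the product rule and integrate the resulting polynomials term by term.
  ∫_0^2 u² dx = ∫_0^2 (x^4 - 4*x^3 + 4*x^2) dx. Term by term:
    ∫_0^2 x^4 dx = 32/5;  ∫_0^2 -4*x^3 dx = -16;  ∫_0^2 4*x^2 dx = 32/3.
  Sum: 32/5 − 16 + 32/3 = 16/15.
  ∫_0^2 (u')² dx = ∫_0^2 (4*x^2 - 8*x + 4) dx. Term by term:
    ∫_0^2 4*x^2 dx = 32/3;  ∫_0^2 -8*x dx = -16;  ∫_0^2 4 dx = 8.
  Sum: 32/3 − 16 + 8 = 8/3.
∫_0^2 u² dx = 16/15, so ||u||_L² = 4*sqrt(15)/15.
∫_0^2 (u')² dx = 8/3, so ||u'||_L² = 2*sqrt(6)/3.
Ratio ||u||_L² / ||u'||_L² = sqrt(10)/5.
Sharp Poincaré constant on H^1_0(0, 2) is C_P = L/π = 2/π, achieved by sin(π/2·x).
A polynomial bump cannot attain the sharp Poincaré constant (only the first sine eigenfunction does), so the ratio is strictly less than C_P, consistent with ||u||_L² ≤ C_P ||u'||_L².


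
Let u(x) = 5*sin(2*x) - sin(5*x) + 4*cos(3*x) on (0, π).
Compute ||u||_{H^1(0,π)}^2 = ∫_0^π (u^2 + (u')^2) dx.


||u||_{H^1(0,π)}^2 = -320 + 311*π/2

u'(x) = -12*sin(3*x) + 10*cos(2*x) - 5*cos(5*x).
Expand u² and (u')² and integrate term by term on (0, π), using: for integers n ≥ 1, ∫_0^π sin²(nx) dx = ∫_0^π cos²(nx) dx = π/2; for n ≠ n', ∫_0^π sin(nx)sin(n'x) dx = ∫_0^π cos(nx)cos(n'x) dx = 0; and by product-to-sum, ∫_0^π sin(nx)cos(n'x) dx = ½∫_0^π [sin((n+n')x) + sin((n−n')x)] dx, which is 0 when n+n' is even and 2n/(n²−n'²) when n+n' is odd (it need not vanish on (0, π)).
  u² squared terms: (-1)²·∫sin(5x)² dx = 1·π/2 = π/2;  (4)²·∫cos(3x)² dx = 16·π/2 = 8*π;  (5)²·∫sin(2x)² dx = 25·π/2 = 25*π/2.
  u² cross terms: 2·(-1)·(4)·∫sin(5x)·cos(3x) dx = -8·(0) = 0;  2·(-1)·(5)·∫sin(5x)·sin(2x) dx = -10·(0) = 0;  2·(4)·(5)·∫cos(3x)·sin(2x) dx = 40·(-4/5) = -32.
  So ∫_0^π u² dx = π/2 + 8*π + 25*π/2 + 0 + 0 − 32 = -32 + 21*π.
  (u')² squared terms: (-12)²·∫sin(3x)² dx = 144·π/2 = 72*π;  (-5)²·∫cos(5x)² dx = 25·π/2 = 25*π/2;  (10)²·∫cos(2x)² dx = 100·π/2 = 50*π.
  (u')² cross terms: 2·(-12)·(-5)·∫sin(3x)·cos(5x) dx = 120·(0) = 0;  2·(-12)·(10)·∫sin(3x)·cos(2x) dx = -240·(6/5) = -288;  2·(-5)·(10)·∫cos(5x)·cos(2x) dx = -100·(0) = 0.
  So ∫_0^π (u')² dx = 72*π + 25*π/2 + 50*π + 0 − 288 + 0 = -288 + 269*π/2.
||u||_{H^1}^2 = (-32 + 21*π) + (-288 + 269*π/2) = -320 + 311*π/2.


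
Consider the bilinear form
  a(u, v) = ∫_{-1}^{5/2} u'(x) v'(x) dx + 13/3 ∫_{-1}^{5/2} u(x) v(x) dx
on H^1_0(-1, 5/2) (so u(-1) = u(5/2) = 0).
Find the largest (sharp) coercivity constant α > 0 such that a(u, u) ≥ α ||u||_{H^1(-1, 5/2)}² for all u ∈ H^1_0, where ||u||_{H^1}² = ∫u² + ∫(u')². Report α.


α = 1

Coercivity of a(·,·) on H^1_0(-1, 5/2) means a(u, u) ≥ α ||u||_{H^1}² for every u ∈ H^1_0.
The interval has length L = 7/2, and Poincaré/coercivity depend only on L. Here a(u, u) = ∫(u')² + (13/3)·∫u².
Here c = 13/3 ≥ 1, so a(u,u) = ∫(u')² + c∫u² ≥ ∫(u')² + ∫u² = ||u||_{H^1}², i.e. α = 1 works. No larger α is possible: a(u,u) ≥ α||u||_{H^1}² means (1−α)∫(u')² ≥ (α−c)∫u², and for the modes u_n = sin(nπ(x−x₀)/L) (x₀ the left endpoint) one has ∫u_n²/∫(u_n')² = (L/(nπ))² → 0, so a(u_n,u_n)/||u_n||_{H^1}² → 1. Hence the optimal constant is α = 1.
Therefore α = 1.


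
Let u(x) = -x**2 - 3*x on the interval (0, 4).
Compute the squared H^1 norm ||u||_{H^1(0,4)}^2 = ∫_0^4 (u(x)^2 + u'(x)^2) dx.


||u||_{H^1}^2 = 14972/15

The H^1 norm (squared) on an interval (0, L) is
  ||u||_{H^1}^2 = ∫_0^L u(x)^2 dx + ∫_0^L u'(x)^2 dx.
Compute u'(x) = -2*x - 3.
Then u(x)^2 = x**4 + 6*x**3 + 9*x**2 and u'(x)^2 = 4*x**2 + 12*x + 9.
Integrate each monomial from 0 to 4 using ∫_0^4 c·x^n dx = c·4^(n+1)/(n+1):
  ∫_0^4 u(x)^2 dx = ∫_0^4 (x^4 + 6*x^3 + 9*x^2) dx. Term by term:
    ∫_0^4 x^4 dx = 1024/5;  ∫_0^4 6*x^3 dx = 384;  ∫_0^4 9*x^2 dx = 192.
  Sum: 1024/5 + 384 + 192 = 3904/5.
  ∫_0^4 u'(x)^2 dx = ∫_0^4 (4*x^2 + 12*x + 9) dx. Term by term:
    ∫_0^4 4*x^2 dx = 256/3;  ∫_0^4 12*x dx = 96;  ∫_0^4 9 dx = 36.
  Sum: 256/3 + 96 + 36 = 652/3.
Adding: ||u||_{H^1}^2 = 3904/5 + 652/3 = 14972/15.


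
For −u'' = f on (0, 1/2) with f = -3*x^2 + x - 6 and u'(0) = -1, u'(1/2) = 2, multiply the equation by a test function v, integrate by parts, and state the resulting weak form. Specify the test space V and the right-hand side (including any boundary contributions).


V = H^1(0, 1/2) (v unrestricted at boundary; u is determined up to an additive constant); weak form: ∫_0^1/2 u'v' dx = ∫_0^1/2 (-3*x^2 + x - 6) v dx + 2·v(1/2) + v(0) for all v ∈ V.

Multiply both sides by a test function v and integrate from 0 to 1/2:
  ∫_0^1/2 −u''(x) v(x) dx = ∫_0^1/2 f(x) v(x) dx.
Integrate the LHS by parts once:
  ∫_0^1/2 −u'' v dx = −[u'(x) v(x)]_0^1/2 + ∫_0^1/2 u'(x) v'(x) dx.
Thus ∫_0^1/2 u'(x) v'(x) dx = ∫_0^1/2 f(x) v(x) dx + [u'(x) v(x)]_0^1/2.
Choose V so that boundary terms are either known or forced to vanish.
u has inhomogeneous Neumann u'(0) = -1, u'(1/2) = 2. [u' v]_0^1/2 = (2)·v(1/2) − (-1)·v(0) = 2·v(1/2) + v(0). Take V = H^1(0, 1/2); boundary term becomes part of RHS.
Weak formulation: find u (satisfying any essential BC) such that ∫_0^1/2 u'(x) v'(x) dx = ∫_0^1/2 f v dx + 2·v(1/2) + v(0) for all v ∈ V (Neumann data are natural BCs: they enter the RHS as boundary terms).
Substituting f(x) = -3*x^2 + x - 6, the right-hand side is ∫_0^1/2 (-3*x^2 + x - 6) v dx + 2·v(1/2) + v(0).
Compatibility check (pure Neumann): taking v ≡ 1 ∈ V gives 0 = ∫_0^1/2 f dx + (2) − (-1), i.e. ∫_0^1/2 f dx must equal u'(0) − u'(1/2) = -3. Indeed ∫_0^1/2 (-3*x^2 + x - 6) dx = -3, so the data are compatible. The solution is then unique only up to an additive constant (fix it e.g. by requiring ∫_0^1/2 u dx = 0).


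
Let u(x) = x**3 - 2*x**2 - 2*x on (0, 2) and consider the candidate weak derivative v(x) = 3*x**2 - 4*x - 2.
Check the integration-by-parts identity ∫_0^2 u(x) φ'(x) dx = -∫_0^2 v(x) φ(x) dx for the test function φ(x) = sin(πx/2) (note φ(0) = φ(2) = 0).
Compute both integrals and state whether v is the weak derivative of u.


LHS = 96/π^3, RHS = 96/π^3. Yes, v = u' weakly.

u(x) = x**3 - 2*x**2 - 2*x, classical derivative u'(x) = 3*x**2 - 4*x - 2.
φ(x) = sin(πx/2), so φ'(x) = π*cos(π*x/2)/2.
Note φ(0) = φ(2) = 0, so the boundary term u·φ vanishes.
LHS = ∫_0^2 u(x) φ'(x) dx = ∫_0^2 (π*x^3*cos(π*x/2)/2 - π*x^2*cos(π*x/2) - π*x*cos(π*x/2)) dx. Term by term:
  ∫_0^2 π*x^3*cos(π*x/2)/2 dx = -24/π + 96/π^3;  ∫_0^2 -π*x*cos(π*x/2) dx = 8/π;  ∫_0^2 -π*x^2*cos(π*x/2) dx = 16/π.
Sum: -24/π + 96/π^3 + 8/π + 16/π = 96/π^3.
So LHS = 96/π^3.
∫_0^2 v(x) φ(x) dx = ∫_0^2 (3*x^2*sin(π*x/2) - 4*x*sin(π*x/2) - 2*sin(π*x/2)) dx. Term by term:
  ∫_0^2 -2*sin(π*x/2) dx = -8/π;  ∫_0^2 -4*x*sin(π*x/2) dx = -16/π;  ∫_0^2 3*x^2*sin(π*x/2) dx = -96/π^3 + 24/π.
Sum: -8/π − 16/π + -96/π^3 + 24/π = -96/π^3.
So RHS = -∫_0^2 v(x) φ(x) dx = 96/π^3.
LHS = RHS, so the identity holds for this test φ.
Moreover u is smooth here and v(x) = u'(x) = 3*x**2 - 4*x - 2 pointwise, so the identity holds for every test function. Hence v is the weak derivative of u.


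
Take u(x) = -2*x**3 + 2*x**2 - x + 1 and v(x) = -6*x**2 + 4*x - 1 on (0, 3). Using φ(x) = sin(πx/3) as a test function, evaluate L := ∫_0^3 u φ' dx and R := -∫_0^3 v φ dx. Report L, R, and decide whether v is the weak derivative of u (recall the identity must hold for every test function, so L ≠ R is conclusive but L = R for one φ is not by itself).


LHS = -648/π^3 + 132/π, RHS = -648/π^3 + 132/π. Yes, v = u' weakly.

u(x) = -2*x**3 + 2*x**2 - x + 1, classical derivative u'(x) = -6*x**2 + 4*x - 1.
φ(x) = sin(πx/3), so φ'(x) = π*cos(π*x/3)/3.
Note φ(0) = φ(3) = 0, so the boundary term u·φ vanishes.
LHS = ∫_0^3 u(x) φ'(x) dx = ∫_0^3 (-2*π*x^3*cos(π*x/3)/3 + 2*π*x^2*cos(π*x/3)/3 - π*x*cos(π*x/3)/3 + π*cos(π*x/3)/3) dx. Term by term:
  ∫_0^3 π*cos(π*x/3)/3 dx = 0;  ∫_0^3 -2*π*x^3*cos(π*x/3)/3 dx = -648/π^3 + 162/π;  ∫_0^3 -π*x*cos(π*x/3)/3 dx = 6/π;
  ∫_0^3 2*π*x^2*cos(π*x/3)/3 dx = -36/π.
Sum: 0 + -648/π^3 + 162/π + 6/π − 36/π = -648/π^3 + 132/π.
So LHS = -648/π^3 + 132/π.
∫_0^3 v(x) φ(x) dx = ∫_0^3 (-6*x^2*sin(π*x/3) + 4*x*sin(π*x/3) - sin(π*x/3)) dx. Term by term:
  ∫_0^3 -sin(π*x/3) dx = -6/π;  ∫_0^3 -6*x^2*sin(π*x/3) dx = -162/π + 648/π^3;  ∫_0^3 4*x*sin(π*x/3) dx = 36/π.
Sum: -6/π + -162/π + 648/π^3 + 36/π = -132/π + 648/π^3.
So RHS = -∫_0^3 v(x) φ(x) dx = -648/π^3 + 132/π.
LHS = RHS, so the identity holds for this test φ.
Moreover u is smooth here and v(x) = u'(x) = -6*x**2 + 4*x - 1 pointwise, so the identity holds for every test function. Hence v is the weak derivative of u.


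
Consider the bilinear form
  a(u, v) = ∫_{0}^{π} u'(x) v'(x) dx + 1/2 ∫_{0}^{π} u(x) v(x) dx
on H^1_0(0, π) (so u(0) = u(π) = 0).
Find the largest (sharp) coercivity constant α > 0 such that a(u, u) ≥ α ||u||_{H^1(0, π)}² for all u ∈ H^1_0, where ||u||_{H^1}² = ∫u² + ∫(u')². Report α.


α = 3/4

Coercivity of a(·,·) on H^1_0(0, π) means a(u, u) ≥ α ||u||_{H^1}² for every u ∈ H^1_0.
The interval has length L = π, and Poincaré/coercivity depend only on L. Here a(u, u) = ∫(u')² + (1/2)·∫u².
Here 0 < c = 1/2 < 1. The condition a(u,u) ≥ α||u||_{H^1}² reads (1−α)∫(u')² ≥ (α−c)∫u². Any admissible α is ≤ 1 (rapidly oscillating u have ∫u²/∫(u')² → 0), and α = 1 would force 0 ≥ (1−c)∫u², impossible since c < 1; so 1−α > 0. By the sharp Poincaré inequality on H^1_0 of an interval of length L, ∫(u')² ≥ (π/L)²∫u² with equality for the first sine mode sin(π(x−x₀)/L) (x₀ the left endpoint), so the inequality holds for all u iff (1−α)(π/L)² ≥ α − c, i.e. α ≤ ((π/L)² + c)/((π/L)² + 1) = (1 + c(L/π)²)/(1 + (L/π)²). With (π/L)² = 1 and c = 1/2, the largest admissible constant is α = ((π/L)² + c)/((π/L)² + 1).
Simplifying, α = 3/4.


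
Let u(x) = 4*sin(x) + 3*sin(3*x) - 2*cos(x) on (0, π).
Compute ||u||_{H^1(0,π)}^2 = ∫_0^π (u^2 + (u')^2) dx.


||u||_{H^1(0,π)}^2 = 65*π

u'(x) = 2*sin(x) + 4*cos(x) + 9*cos(3*x).
Expand u² and (u')² and integrate term by term on (0, π), using: for integers n ≥ 1, ∫_0^π sin²(nx) dx = ∫_0^π cos²(nx) dx = π/2; for n ≠ n', ∫_0^π sin(nx)sin(n'x) dx = ∫_0^π cos(nx)cos(n'x) dx = 0; and by product-to-sum, ∫_0^π sin(nx)cos(n'x) dx = ½∫_0^π [sin((n+n')x) + sin((n−n')x)] dx, which is 0 when n+n' is even and 2n/(n²−n'²) when n+n' is odd (it need not vanish on (0, π)).
  u² squared terms: (-2)²·∫cos(x)² dx = 4·π/2 = 2*π;  (3)²·∫sin(3x)² dx = 9·π/2 = 9*π/2;  (4)²·∫sin(x)² dx = 16·π/2 = 8*π.
  u² cross terms: 2·(-2)·(3)·∫cos(x)·sin(3x) dx = -12·(0) = 0;  2·(-2)·(4)·∫cos(x)·sin(x) dx = -16·(0) = 0;  2·(3)·(4)·∫sin(3x)·sin(x) dx = 24·(0) = 0.
  So ∫_0^π u² dx = 2*π + 9*π/2 + 8*π + 0 + 0 + 0 = 29*π/2.
  (u')² squared terms: (2)²·∫sin(x)² dx = 4·π/2 = 2*π;  (4)²·∫cos(x)² dx = 16·π/2 = 8*π;  (9)²·∫cos(3x)² dx = 81·π/2 = 81*π/2.
  (u')² cross terms: 2·(2)·(4)·∫sin(x)·cos(x) dx = 16·(0) = 0;  2·(2)·(9)·∫sin(x)·cos(3x) dx = 36·(0) = 0;  2·(4)·(9)·∫cos(x)·cos(3x) dx = 72·(0) = 0.
  So ∫_0^π (u')² dx = 2*π + 8*π + 81*π/2 + 0 + 0 + 0 = 101*π/2.
||u||_{H^1}^2 = (29*π/2) + (101*π/2) = 65*π.


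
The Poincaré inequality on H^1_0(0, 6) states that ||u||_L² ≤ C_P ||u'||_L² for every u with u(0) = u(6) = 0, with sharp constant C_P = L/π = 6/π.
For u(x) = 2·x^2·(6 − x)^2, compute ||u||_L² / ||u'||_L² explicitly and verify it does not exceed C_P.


||u||_L² / ||u'||_L² = sqrt(3) < C_P = 6/π.

u(x) = 2·x^2·(6 − x)^2, so u'(x) = 8*x*(x - 6)*(x - 3).
u(x) = 2·x^2·(6 − x)^2 vanishes at x = 0 and x = 6, so u ∈ H^1_0(0, 6). Differentiate via the product rule and integrate the resulting polynomials term by term.
  ∫_0^6 u² dx = ∫_0^6 (4*x^8 - 96*x^7 + 864*x^6 - 3456*x^5 + 5184*x^4) dx. Term by term:
    ∫_0^6 4*x^8 dx = 4478976;  ∫_0^6 -96*x^7 dx = -20155392;  ∫_0^6 864*x^6 dx = 241864704/7;
    ∫_0^6 -3456*x^5 dx = -26873856;  ∫_0^6 5184*x^4 dx = 40310784/5.
  Sum: 4478976 − 20155392 + 241864704/7 − 26873856 + 40310784/5 = 2239488/35.
  ∫_0^6 (u')² dx = ∫_0^6 (64*x^6 - 1152*x^5 + 7488*x^4 - 20736*x^3 + 20736*x^2) dx. Term by term:
    ∫_0^6 64*x^6 dx = 17915904/7;  ∫_0^6 -1152*x^5 dx = -8957952;  ∫_0^6 7488*x^4 dx = 58226688/5;
    ∫_0^6 -20736*x^3 dx = -6718464;  ∫_0^6 20736*x^2 dx = 1492992.
  Sum: 17915904/7 − 8957952 + 58226688/5 − 6718464 + 1492992 = 746496/35.
∫_0^6 u² dx = 2239488/35, so ||u||_L² = 864*sqrt(105)/35.
∫_0^6 (u')² dx = 746496/35, so ||u'||_L² = 864*sqrt(35)/35.
Ratio ||u||_L² / ||u'||_L² = sqrt(3).
Sharp Poincaré constant on H^1_0(0, 6) is C_P = L/π = 6/π, achieved by sin(π/6·x).
A polynomial bump cannot attain the sharp Poincaré constant (only the first sine eigenfunction does), so the ratio is strictly less than C_P, consistent with ||u||_L² ≤ C_P ||u'||_L².


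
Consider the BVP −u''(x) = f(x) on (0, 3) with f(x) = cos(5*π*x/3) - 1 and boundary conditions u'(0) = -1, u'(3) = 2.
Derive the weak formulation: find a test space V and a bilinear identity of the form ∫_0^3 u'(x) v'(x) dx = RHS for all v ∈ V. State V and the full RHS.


V = H^1(0, 3) (v unrestricted at boundary; u is determined up to an additive constant); weak form: ∫_0^3 u'v' dx = ∫_0^3 (cos(5*π*x/3) - 1) v dx + 2·v(3) + v(0) for all v ∈ V.

Multiply both sides by a test function v and integrate from 0 to 3:
  ∫_0^3 −u''(x) v(x) dx = ∫_0^3 f(x) v(x) dx.
Integrate the LHS by parts once:
  ∫_0^3 −u'' v dx = −[u'(x) v(x)]_0^3 + ∫_0^3 u'(x) v'(x) dx.
Thus ∫_0^3 u'(x) v'(x) dx = ∫_0^3 f(x) v(x) dx + [u'(x) v(x)]_0^3.
Choose V so that boundary terms are either known or forced to vanish.
u has inhomogeneous Neumann u'(0) = -1, u'(3) = 2. [u' v]_0^3 = (2)·v(3) − (-1)·v(0) = 2·v(3) + v(0). Take V = H^1(0, 3); boundary term becomes part of RHS.
Weak formulation: find u (satisfying any essential BC) such that ∫_0^3 u'(x) v'(x) dx = ∫_0^3 f v dx + 2·v(3) + v(0) for all v ∈ V (Neumann data are natural BCs: they enter the RHS as boundary terms).
Substituting f(x) = cos(5*π*x/3) - 1, the right-hand side is ∫_0^3 (cos(5*π*x/3) - 1) v dx + 2·v(3) + v(0).
Compatibility check (pure Neumann): taking v ≡ 1 ∈ V gives 0 = ∫_0^3 f dx + (2) − (-1), i.e. ∫_0^3 f dx must equal u'(0) − u'(3) = -3. Indeed ∫_0^3 (cos(5*π*x/3) - 1) dx = -3, so the data are compatible. The solution is then unique only up to an additive constant (fix it e.g. by requiring ∫_0^3 u dx = 0).


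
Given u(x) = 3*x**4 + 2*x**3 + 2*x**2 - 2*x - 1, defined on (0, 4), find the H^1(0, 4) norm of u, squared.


||u||_{H^1}^2 = 89720788/105

The H^1 norm (squared) on an interval (0, L) is
  ||u||_{H^1}^2 = ∫_0^L u(x)^2 dx + ∫_0^L u'(x)^2 dx.
Compute u'(x) = 12*x**3 + 6*x**2 + 4*x - 2.
Then u(x)^2 = 9*x**8 + 12*x**7 + 16*x**6 - 4*x**5 - 10*x**4 - 12*x**3 + 4*x + 1 and u'(x)^2 = 144*x**6 + 144*x**5 + 132*x**4 - 8*x**2 - 16*x + 4.
Integrate each monomial from 0 to 4 using ∫_0^4 c·x^n dx = c·4^(n+1)/(n+1):
  ∫_0^4 u(x)^2 dx = ∫_0^4 (9*x^8 + 12*x^7 + 16*x^6 - 4*x^5 - 10*x^4 - 12*x^3 + 4*x + 1) dx. Term by term:
    ∫_0^4 9*x^8 dx = 262144;  ∫_0^4 12*x^7 dx = 98304;  ∫_0^4 16*x^6 dx = 262144/7;
    ∫_0^4 -4*x^5 dx = -8192/3;  ∫_0^4 -10*x^4 dx = -2048;  ∫_0^4 -12*x^3 dx = -768;
    ∫_0^4 4*x dx = 32;  ∫_0^4 1 dx = 4.
  Sum: 262144 + 98304 + 262144/7 − 8192/3 − 2048 − 768 + 32 + 4 = 8240116/21.
  ∫_0^4 u'(x)^2 dx = ∫_0^4 (144*x^6 + 144*x^5 + 132*x^4 - 8*x^2 - 16*x + 4) dx. Term by term:
    ∫_0^4 144*x^6 dx = 2359296/7;  ∫_0^4 144*x^5 dx = 98304;  ∫_0^4 132*x^4 dx = 135168/5;
    ∫_0^4 -8*x^2 dx = -512/3;  ∫_0^4 -16*x dx = -128;  ∫_0^4 4 dx = 16.
  Sum: 2359296/7 + 98304 + 135168/5 − 512/3 − 128 + 16 = 48520208/105.
Adding: ||u||_{H^1}^2 = 8240116/21 + 48520208/105 = 89720788/105.


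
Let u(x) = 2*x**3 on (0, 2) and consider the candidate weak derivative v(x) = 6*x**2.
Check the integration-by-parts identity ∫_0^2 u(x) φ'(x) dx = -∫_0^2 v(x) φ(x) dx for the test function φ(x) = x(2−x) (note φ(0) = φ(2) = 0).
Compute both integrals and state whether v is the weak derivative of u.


LHS = -48/5, RHS = -48/5. Yes, v = u' weakly.

u(x) = 2*x**3, classical derivative u'(x) = 6*x**2.
φ(x) = x(2−x), so φ'(x) = 2 - 2*x.
Note φ(0) = φ(2) = 0, so the boundary term u·φ vanishes.
LHS = ∫_0^2 u(x) φ'(x) dx = ∫_0^2 (-4*x^4 + 4*x^3) dx. Term by term:
  ∫_0^2 -4*x^4 dx = -128/5;  ∫_0^2 4*x^3 dx = 16.
Sum: -128/5 + 16 = -48/5.
So LHS = -48/5.
∫_0^2 v(x) φ(x) dx = ∫_0^2 (-6*x^4 + 12*x^3) dx. Term by term:
  ∫_0^2 -6*x^4 dx = -192/5;  ∫_0^2 12*x^3 dx = 48.
Sum: -192/5 + 48 = 48/5.
So RHS = -∫_0^2 v(x) φ(x) dx = -48/5.
LHS = RHS, so the identity holds for this test φ.
Moreover u is smooth here and v(x) = u'(x) = 6*x**2 pointwise, so the identity holds for every test function. Hence v is the weak derivative of u.


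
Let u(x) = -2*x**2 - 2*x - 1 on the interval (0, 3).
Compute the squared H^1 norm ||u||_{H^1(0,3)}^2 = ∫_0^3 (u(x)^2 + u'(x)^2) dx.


||u||_{H^1}^2 = 3387/5

The H^1 norm (squared) on an interval (0, L) is
  ||u||_{H^1}^2 = ∫_0^L u(x)^2 dx + ∫_0^L u'(x)^2 dx.
Compute u'(x) = -4*x - 2.
Then u(x)^2 = 4*x**4 + 8*x**3 + 8*x**2 + 4*x + 1 and u'(x)^2 = 16*x**2 + 16*x + 4.
Integrate each monomial from 0 to 3 using ∫_0^3 c·x^n dx = c·3^(n+1)/(n+1):
  ∫_0^3 u(x)^2 dx = ∫_0^3 (4*x^4 + 8*x^3 + 8*x^2 + 4*x + 1) dx. Term by term:
    ∫_0^3 4*x^4 dx = 972/5;  ∫_0^3 8*x^3 dx = 162;  ∫_0^3 8*x^2 dx = 72;
    ∫_0^3 4*x dx = 18;  ∫_0^3 1 dx = 3.
  Sum: 972/5 + 162 + 72 + 18 + 3 = 2247/5.
  ∫_0^3 u'(x)^2 dx = ∫_0^3 (16*x^2 + 16*x + 4) dx. Term by term:
    ∫_0^3 16*x^2 dx = 144;  ∫_0^3 16*x dx = 72;  ∫_0^3 4 dx = 12.
  Sum: 144 + 72 + 12 = 228.
Adding: ||u||_{H^1}^2 = 2247/5 + 228 = 3387/5.


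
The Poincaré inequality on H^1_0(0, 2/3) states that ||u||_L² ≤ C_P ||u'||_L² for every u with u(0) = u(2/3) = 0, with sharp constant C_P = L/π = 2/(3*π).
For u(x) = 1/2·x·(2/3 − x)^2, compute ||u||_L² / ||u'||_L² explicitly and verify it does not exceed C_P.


||u||_L² / ||u'||_L² = sqrt(14)/21 < C_P = 2/(3*π).

u(x) = 1/2·x·(2/3 − x)^2, so u'(x) = (3*x - 2)*(9*x - 2)/18.
u(x) = 1/2·x·(2/3 − x)^2 vanishes at x = 0 and x = 2/3, so u ∈ H^1_0(0, 2/3). Differentiate via the product rule and integrate the resulting polynomials term by term.
  ∫_0^2/3 u² dx = ∫_0^2/3 (x^6/4 - 2*x^5/3 + 2*x^4/3 - 8*x^3/27 + 4*x^2/81) dx. Term by term:
    ∫_0^2/3 x^6/4 dx = 32/15309;  ∫_0^2/3 -2*x^5/3 dx = -64/6561;  ∫_0^2/3 2*x^4/3 dx = 64/3645;
    ∫_0^2/3 -8*x^3/27 dx = -32/2187;  ∫_0^2/3 4*x^2/81 dx = 32/6561.
  Sum: 32/15309 − 64/6561 + 64/3645 − 32/2187 + 32/6561 = 32/229635.
  ∫_0^2/3 (u')² dx = ∫_0^2/3 (9*x^4/4 - 4*x^3 + 22*x^2/9 - 16*x/27 + 4/81) dx. Term by term:
    ∫_0^2/3 9*x^4/4 dx = 8/135;  ∫_0^2/3 -4*x^3 dx = -16/81;  ∫_0^2/3 22*x^2/9 dx = 176/729;
    ∫_0^2/3 -16*x/27 dx = -32/243;  ∫_0^2/3 4/81 dx = 8/243.
  Sum: 8/135 − 16/81 + 176/729 − 32/243 + 8/243 = 16/3645.
∫_0^2/3 u² dx = 32/229635, so ||u||_L² = 4*sqrt(70)/2835.
∫_0^2/3 (u')² dx = 16/3645, so ||u'||_L² = 4*sqrt(5)/135.
Ratio ||u||_L² / ||u'||_L² = sqrt(14)/21.
Sharp Poincaré constant on H^1_0(0, 2/3) is C_P = L/π = 2/(3*π), achieved by sin(3*π/2·x).
A polynomial bump cannot attain the sharp Poincaré constant (only the first sine eigenfunction does), so the ratio is strictly less than C_P, consistent with ||u||_L² ≤ C_P ||u'||_L².


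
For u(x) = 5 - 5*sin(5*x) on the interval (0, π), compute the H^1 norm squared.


||u||_{H^1(0,π)}^2 = -20 + 350*π

u'(x) = -25*cos(5*x).
Expand u² and (u')² and integrate term by term on (0, π), using: for integers n ≥ 1, ∫_0^π sin²(nx) dx = ∫_0^π cos²(nx) dx = π/2; for n ≠ n', ∫_0^π sin(nx)sin(n'x) dx = ∫_0^π cos(nx)cos(n'x) dx = 0; and by product-to-sum, ∫_0^π sin(nx)cos(n'x) dx = ½∫_0^π [sin((n+n')x) + sin((n−n')x)] dx, which is 0 when n+n' is even and 2n/(n²−n'²) when n+n' is odd (it need not vanish on (0, π)). For the constant mode: ∫_0^π 1 dx = π, ∫_0^π cos(nx) dx = 0, ∫_0^π sin(nx) dx = (1−(−1)^n)/n.
  u² squared terms: (5)²·∫1 dx = 25·π = 25*π;  (-5)²·∫sin(5x)² dx = 25·π/2 = 25*π/2.
  u² cross terms: 2·(5)·(-5)·∫1·sin(5x) dx = -50·(2/5) = -20.
  So ∫_0^π u² dx = 25*π + 25*π/2 − 20 = -20 + 75*π/2.
  (u')² squared terms: (-25)²·∫cos(5x)² dx = 625·π/2 = 625*π/2.
  So ∫_0^π (u')² dx = 625*π/2.
||u||_{H^1}^2 = (-20 + 75*π/2) + (625*π/2) = -20 + 350*π.


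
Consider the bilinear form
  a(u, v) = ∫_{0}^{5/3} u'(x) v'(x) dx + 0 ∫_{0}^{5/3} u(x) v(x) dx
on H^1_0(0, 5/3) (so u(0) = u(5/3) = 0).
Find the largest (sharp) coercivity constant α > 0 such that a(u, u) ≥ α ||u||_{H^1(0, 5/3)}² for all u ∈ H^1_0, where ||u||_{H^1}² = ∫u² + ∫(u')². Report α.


α = 9*π^2/(25 + 9*π^2)

Coercivity of a(·,·) on H^1_0(0, 5/3) means a(u, u) ≥ α ||u||_{H^1}² for every u ∈ H^1_0.
The interval has length L = 5/3, and Poincaré/coercivity depend only on L. Here a(u, u) = ∫(u')² + (0)·∫u².
Here c = 0, so a(u,u) = ∫(u')² alone. The condition a(u,u) ≥ α||u||_{H^1}² reads (1−α)∫(u')² ≥ (α−c)∫u². Any admissible α is ≤ 1 (rapidly oscillating u have ∫u²/∫(u')² → 0), and α = 1 would force 0 ≥ (1−c)∫u², impossible since c < 1; so 1−α > 0. By the sharp Poincaré inequality on H^1_0 of an interval of length L, ∫(u')² ≥ (π/L)²∫u² with equality for the first sine mode sin(π(x−x₀)/L) (x₀ the left endpoint), so the inequality holds for all u iff (1−α)(π/L)² ≥ α − c, i.e. α ≤ ((π/L)² + c)/((π/L)² + 1) = (1 + c(L/π)²)/(1 + (L/π)²). (Direct route, valid since c ≤ 0: Poincaré gives c∫u² ≥ c(L/π)²∫(u')², so a(u,u) ≥ (1 + c(L/π)²)∫(u')², while ||u||_{H^1}² ≤ (1 + (L/π)²)∫(u')²; dividing yields the same α.) With (π/L)² = 9*π^2/25 and c = 0, the largest admissible constant is α = ((π/L)² + c)/((π/L)² + 1).
Simplifying, α = 9*π^2/(25 + 9*π^2).


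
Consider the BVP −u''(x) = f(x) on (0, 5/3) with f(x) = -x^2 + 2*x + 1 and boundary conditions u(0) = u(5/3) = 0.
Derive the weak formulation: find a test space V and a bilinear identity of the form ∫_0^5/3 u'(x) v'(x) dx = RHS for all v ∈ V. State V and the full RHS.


V = H^1_0(0, 5/3) (so v(0) = v(5/3) = 0); weak form: ∫_0^5/3 u'v' dx = ∫_0^5/3 (-x^2 + 2*x + 1) v dx for all v ∈ V.

Multiply both sides by a test function v and integrate from 0 to 5/3:
  ∫_0^5/3 −u''(x) v(x) dx = ∫_0^5/3 f(x) v(x) dx.
Integrate the LHS by parts once:
  ∫_0^5/3 −u'' v dx = −[u'(x) v(x)]_0^5/3 + ∫_0^5/3 u'(x) v'(x) dx.
Thus ∫_0^5/3 u'(x) v'(x) dx = ∫_0^5/3 f(x) v(x) dx + [u'(x) v(x)]_0^5/3.
Choose V so that boundary terms are either known or forced to vanish.
u is Dirichlet: u(0) = u(5/3) = 0. Let V = H^1_0(0, 5/3); then v(0) = v(5/3) = 0, and [u' v]_0^5/3 = 0.
Weak formulation: find u (satisfying any essential BC) such that ∫_0^5/3 u'(x) v'(x) dx = ∫_0^5/3 f v dx for all v ∈ V.
Substituting f(x) = -x^2 + 2*x + 1, the right-hand side is ∫_0^5/3 (-x^2 + 2*x + 1) v dx.


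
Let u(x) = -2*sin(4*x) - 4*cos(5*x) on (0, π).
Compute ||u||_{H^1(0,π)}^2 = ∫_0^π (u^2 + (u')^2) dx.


||u||_{H^1(0,π)}^2 = -3328/9 + 242*π

u'(x) = 20*sin(5*x) - 8*cos(4*x).
Expand u² and (u')² and integrate term by term on (0, π), using: for integers n ≥ 1, ∫_0^π sin²(nx) dx = ∫_0^π cos²(nx) dx = π/2; for n ≠ n', ∫_0^π sin(nx)sin(n'x) dx = ∫_0^π cos(nx)cos(n'x) dx = 0; and by product-to-sum, ∫_0^π sin(nx)cos(n'x) dx = ½∫_0^π [sin((n+n')x) + sin((n−n')x)] dx, which is 0 when n+n' is even and 2n/(n²−n'²) when n+n' is odd (it need not vanish on (0, π)).
  u² squared terms: (-4)²·∫cos(5x)² dx = 16·π/2 = 8*π;  (-2)²·∫sin(4x)² dx = 4·π/2 = 2*π.
  u² cross terms: 2·(-4)·(-2)·∫cos(5x)·sin(4x) dx = 16·(-8/9) = -128/9.
  So ∫_0^π u² dx = 8*π + 2*π − 128/9 = -128/9 + 10*π.
  (u')² squared terms: (-8)²·∫cos(4x)² dx = 64·π/2 = 32*π;  (20)²·∫sin(5x)² dx = 400·π/2 = 200*π.
  (u')² cross terms: 2·(-8)·(20)·∫cos(4x)·sin(5x) dx = -320·(10/9) = -3200/9.
  So ∫_0^π (u')² dx = 32*π + 200*π − 3200/9 = -3200/9 + 232*π.
||u||_{H^1}^2 = (-128/9 + 10*π) + (-3200/9 + 232*π) = -3328/9 + 242*π.


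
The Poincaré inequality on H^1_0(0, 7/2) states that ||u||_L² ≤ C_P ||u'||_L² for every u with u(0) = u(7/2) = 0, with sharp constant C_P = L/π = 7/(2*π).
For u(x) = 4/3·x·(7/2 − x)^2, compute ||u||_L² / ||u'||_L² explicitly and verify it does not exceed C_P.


||u||_L² / ||u'||_L² = sqrt(14)/4 < C_P = 7/(2*π).

u(x) = 4/3·x·(7/2 − x)^2, so u'(x) = 4*x^2 - 56*x/3 + 49/3.
u(x) = 4/3·x·(7/2 − x)^2 vanishes at x = 0 and x = 7/2, so u ∈ H^1_0(0, 7/2). Differentiate via the product rule and integrate the resulting polynomials term by term.
  ∫_0^7/2 u² dx = ∫_0^7/2 (16*x^6/9 - 224*x^5/9 + 392*x^4/3 - 2744*x^3/9 + 2401*x^2/9) dx. Term by term:
    ∫_0^7/2 16*x^6/9 dx = 117649/72;  ∫_0^7/2 -224*x^5/9 dx = -823543/108;  ∫_0^7/2 392*x^4/3 dx = 823543/60;
    ∫_0^7/2 -2744*x^3/9 dx = -823543/72;  ∫_0^7/2 2401*x^2/9 dx = 823543/216.
  Sum: 117649/72 − 823543/108 + 823543/60 − 823543/72 + 823543/216 = 117649/1080.
  ∫_0^7/2 (u')² dx = ∫_0^7/2 (16*x^4 - 448*x^3/3 + 4312*x^2/9 - 5488*x/9 + 2401/9) dx. Term by term:
    ∫_0^7/2 16*x^4 dx = 16807/10;  ∫_0^7/2 -448*x^3/3 dx = -16807/3;  ∫_0^7/2 4312*x^2/9 dx = 184877/27;
    ∫_0^7/2 -5488*x/9 dx = -33614/9;  ∫_0^7/2 2401/9 dx = 16807/18.
  Sum: 16807/10 − 16807/3 + 184877/27 − 33614/9 + 16807/18 = 16807/135.
∫_0^7/2 u² dx = 117649/1080, so ||u||_L² = 343*sqrt(30)/180.
∫_0^7/2 (u')² dx = 16807/135, so ||u'||_L² = 49*sqrt(105)/45.
Ratio ||u||_L² / ||u'||_L² = sqrt(14)/4.
Sharp Poincaré constant on H^1_0(0, 7/2) is C_P = L/π = 7/(2*π), achieved by sin(2*π/7·x).
A polynomial bump cannot attain the sharp Poincaré constant (only the first sine eigenfunction does), so the ratio is strictly less than C_P, consistent with ||u||_L² ≤ C_P ||u'||_L².


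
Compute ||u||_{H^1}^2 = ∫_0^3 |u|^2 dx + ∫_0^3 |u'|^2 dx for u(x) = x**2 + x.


||u||_{H^1}^2 = 1551/10

The H^1 norm (squared) on an interval (0, L) is
  ||u||_{H^1}^2 = ∫_0^L u(x)^2 dx + ∫_0^L u'(x)^2 dx.
Compute u'(x) = 2*x + 1.
Then u(x)^2 = x**4 + 2*x**3 + x**2 and u'(x)^2 = 4*x**2 + 4*x + 1.
Integrate each monomial from 0 to 3 using ∫_0^3 c·x^n dx = c·3^(n+1)/(n+1):
  ∫_0^3 u(x)^2 dx = ∫_0^3 (x^4 + 2*x^3 + x^2) dx. Term by term:
    ∫_0^3 x^4 dx = 243/5;  ∫_0^3 2*x^3 dx = 81/2;  ∫_0^3 x^2 dx = 9.
  Sum: 243/5 + 81/2 + 9 = 981/10.
  ∫_0^3 u'(x)^2 dx = ∫_0^3 (4*x^2 + 4*x + 1) dx. Term by term:
    ∫_0^3 4*x^2 dx = 36;  ∫_0^3 4*x dx = 18;  ∫_0^3 1 dx = 3.
  Sum: 36 + 18 + 3 = 57.
Adding: ||u||_{H^1}^2 = 981/10 + 57 = 1551/10.


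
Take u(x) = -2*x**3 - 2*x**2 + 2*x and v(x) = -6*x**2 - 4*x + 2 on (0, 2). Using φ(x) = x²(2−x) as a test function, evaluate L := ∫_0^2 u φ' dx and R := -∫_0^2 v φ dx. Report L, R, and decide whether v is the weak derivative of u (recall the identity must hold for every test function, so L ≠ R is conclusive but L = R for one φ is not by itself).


LHS = 248/15, RHS = 248/15. Yes, v = u' weakly.

u(x) = -2*x**3 - 2*x**2 + 2*x, classical derivative u'(x) = -6*x**2 - 4*x + 2.
φ(x) = x²(2−x), so φ'(x) = x*(4 - 3*x).
Note φ(0) = φ(2) = 0, so the boundary term u·φ vanishes.
LHS = ∫_0^2 u(x) φ'(x) dx = ∫_0^2 (6*x^5 - 2*x^4 - 14*x^3 + 8*x^2) dx. Term by term:
  ∫_0^2 6*x^5 dx = 64;  ∫_0^2 -2*x^4 dx = -64/5;  ∫_0^2 -14*x^3 dx = -56;
  ∫_0^2 8*x^2 dx = 64/3.
Sum: 64 − 64/5 − 56 + 64/3 = 248/15.
So LHS = 248/15.
∫_0^2 v(x) φ(x) dx = ∫_0^2 (6*x^5 - 8*x^4 - 10*x^3 + 4*x^2) dx. Term by term:
  ∫_0^2 6*x^5 dx = 64;  ∫_0^2 -8*x^4 dx = -256/5;  ∫_0^2 -10*x^3 dx = -40;
  ∫_0^2 4*x^2 dx = 32/3.
Sum: 64 − 256/5 − 40 + 32/3 = -248/15.
So RHS = -∫_0^2 v(x) φ(x) dx = 248/15.
LHS = RHS, so the identity holds for this test φ.
Moreover u is smooth here and v(x) = u'(x) = -6*x**2 - 4*x + 2 pointwise, so the identity holds for every test function. Hence v is the weak derivative of u.


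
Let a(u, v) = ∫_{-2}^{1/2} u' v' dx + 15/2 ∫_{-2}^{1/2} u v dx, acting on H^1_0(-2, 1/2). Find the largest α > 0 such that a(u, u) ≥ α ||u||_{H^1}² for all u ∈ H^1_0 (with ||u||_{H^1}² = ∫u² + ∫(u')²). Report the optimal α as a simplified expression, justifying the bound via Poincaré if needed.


α = 1

Coercivity of a(·,·) on H^1_0(-2, 1/2) means a(u, u) ≥ α ||u||_{H^1}² for every u ∈ H^1_0.
The interval has length L = 5/2, and Poincaré/coercivity depend only on L. Here a(u, u) = ∫(u')² + (15/2)·∫u².
Here c = 15/2 ≥ 1, so a(u,u) = ∫(u')² + c∫u² ≥ ∫(u')² + ∫u² = ||u||_{H^1}², i.e. α = 1 works. No larger α is possible: a(u,u) ≥ α||u||_{H^1}² means (1−α)∫(u')² ≥ (α−c)∫u², and for the modes u_n = sin(nπ(x−x₀)/L) (x₀ the left endpoint) one has ∫u_n²/∫(u_n')² = (L/(nπ))² → 0, so a(u_n,u_n)/||u_n||_{H^1}² → 1. Hence the optimal constant is α = 1.
Therefore α = 1.


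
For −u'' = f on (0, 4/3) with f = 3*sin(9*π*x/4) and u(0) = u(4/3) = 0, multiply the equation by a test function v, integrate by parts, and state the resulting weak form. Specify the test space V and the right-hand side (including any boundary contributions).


V = H^1_0(0, 4/3) (so v(0) = v(4/3) = 0); weak form: ∫_0^4/3 u'v' dx = ∫_0^4/3 (3*sin(9*π*x/4)) v dx for all v ∈ V.

Multiply both sides by a test function v and integrate from 0 to 4/3:
  ∫_0^4/3 −u''(x) v(x) dx = ∫_0^4/3 f(x) v(x) dx.
Integrate the LHS by parts once:
  ∫_0^4/3 −u'' v dx = −[u'(x) v(x)]_0^4/3 + ∫_0^4/3 u'(x) v'(x) dx.
Thus ∫_0^4/3 u'(x) v'(x) dx = ∫_0^4/3 f(x) v(x) dx + [u'(x) v(x)]_0^4/3.
Choose V so that boundary terms are either known or forced to vanish.
u is Dirichlet: u(0) = u(4/3) = 0. Let V = H^1_0(0, 4/3); then v(0) = v(4/3) = 0, and [u' v]_0^4/3 = 0.
Weak formulation: find u (satisfying any essential BC) such that ∫_0^4/3 u'(x) v'(x) dx = ∫_0^4/3 f v dx for all v ∈ V.
Substituting f(x) = 3*sin(9*π*x/4), the right-hand side is ∫_0^4/3 (3*sin(9*π*x/4)) v dx.


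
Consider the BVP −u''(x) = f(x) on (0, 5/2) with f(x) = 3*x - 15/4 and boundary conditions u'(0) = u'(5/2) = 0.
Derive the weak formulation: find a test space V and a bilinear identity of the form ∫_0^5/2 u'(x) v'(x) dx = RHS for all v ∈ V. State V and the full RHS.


V = H^1(0, 5/2) (no boundary constraint on v; u is determined up to an additive constant); weak form: ∫_0^5/2 u'v' dx = ∫_0^5/2 (3*x - 15/4) v dx for all v ∈ V.

Multiply both sides by a test function v and integrate from 0 to 5/2:
  ∫_0^5/2 −u''(x) v(x) dx = ∫_0^5/2 f(x) v(x) dx.
Integrate the LHS by parts once:
  ∫_0^5/2 −u'' v dx = −[u'(x) v(x)]_0^5/2 + ∫_0^5/2 u'(x) v'(x) dx.
Thus ∫_0^5/2 u'(x) v'(x) dx = ∫_0^5/2 f(x) v(x) dx + [u'(x) v(x)]_0^5/2.
Choose V so that boundary terms are either known or forced to vanish.
u has homogeneous Neumann: u'(0) = u'(5/2) = 0. So [u' v]_0^5/2 = 0·v(5/2) − 0·v(0) = 0 for any v; take V = H^1(0, 5/2).
Weak formulation: find u (satisfying any essential BC) such that ∫_0^5/2 u'(x) v'(x) dx = ∫_0^5/2 f v dx for all v ∈ V (homogeneous Neumann, so boundary terms vanish).
Substituting f(x) = 3*x - 15/4, the right-hand side is ∫_0^5/2 (3*x - 15/4) v dx.
Compatibility check (pure Neumann): taking v ≡ 1 ∈ V gives 0 = ∫_0^5/2 f dx + (0) − (0), i.e. ∫_0^5/2 f dx must equal u'(0) − u'(5/2) = 0. Indeed ∫_0^5/2 (3*x - 15/4) dx = 0, so the data are compatible. The solution is then unique only up to an additive constant (fix it e.g. by requiring ∫_0^5/2 u dx = 0).
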